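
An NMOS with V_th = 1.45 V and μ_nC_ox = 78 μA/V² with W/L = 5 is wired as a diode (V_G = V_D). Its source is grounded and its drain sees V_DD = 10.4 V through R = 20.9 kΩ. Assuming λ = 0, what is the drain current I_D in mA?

I_D = 0.363 mA

With gate tied to drain, V_GS = V_DS ≥ V_GS − V_th, so the device is in saturation.
k_n = μ_nC_ox · (W/L) = 0.39 mA/V².
KCL at the drain: ½ k_n (V_GS − V_th)² = (V_DD − V_GS)/R.
Let x = V_GS − 1.45. Then 4.08 x² + x − 8.95 = 0, giving x = 1.36 V (positive root), so V_GS = 2.81 V.
I_D = (V_DD − V_GS)/R = (10.4 − 2.81) / 20.9 = 0.363 mA.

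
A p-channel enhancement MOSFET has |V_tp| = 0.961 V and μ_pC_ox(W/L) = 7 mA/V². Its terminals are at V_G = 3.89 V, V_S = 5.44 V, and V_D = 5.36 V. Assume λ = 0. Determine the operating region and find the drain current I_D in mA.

V_SG = V_S − V_G = 5.44 − 3.89 = 1.55 V; V_SD = V_S − V_D = 5.44 − 5.36 = 0.08 V.
V_ov = V_SG − |V_tp| = 1.55 − 0.961 = 0.589 V.
Since V_SD = 0.08 V < V_ov = 0.589 V, the device is in the triode region.
I_D = k_p [V_ov · V_SD − ½ V_SD²] = 7 × [0.589 × 0.08 − 0.5 × 0.08²] = 0.307 mA.

Triode; I_D = 0.307 mA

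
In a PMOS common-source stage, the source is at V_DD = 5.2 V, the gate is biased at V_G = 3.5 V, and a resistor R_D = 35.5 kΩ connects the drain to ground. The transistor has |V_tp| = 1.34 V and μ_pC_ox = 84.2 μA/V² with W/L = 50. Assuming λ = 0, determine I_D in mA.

V_SG = V_DD − V_G = 5.2 − 3.5 = 1.7 V, so V_ov = 1.7 − 1.34 = 0.36 V.
k_p = μ_pC_ox · (W/L) = 4.21 mA/V².
Assume saturation: I_D = ½ k_p V_ov² = 0.5 × 4.21 × 0.36² = 0.273 mA, giving V_SD = V_DD − I_D R_D = 5.2 − 0.273 × 35.5 = -4.48 V.
But -4.48 V < V_ov = 0.36 V, so the device is actually in triode.
In triode I_D = k_p[V_ov V_SD − ½ V_SD²] and I_D = (V_DD − V_SD)/R_D. Equating: 74.7 V_SD² − 54.8 V_SD + 5.2 = 0, giving V_SD = 0.112 V (the root below V_ov).
I_D = (5.2 − 0.112) / 35.5 = 0.143 mA.

I_D = 0.143 mA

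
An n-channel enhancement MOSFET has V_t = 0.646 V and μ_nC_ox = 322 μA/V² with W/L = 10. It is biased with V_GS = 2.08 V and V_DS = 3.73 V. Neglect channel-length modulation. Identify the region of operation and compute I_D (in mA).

k_n = μ_nC_ox · (W/L) = 3.22 mA/V².
V_ov = V_GS − V_t = 2.08 − 0.646 = 1.43 V.
Since V_DS = 3.73 V ≥ V_ov = 1.43 V, the device is in saturation.
I_D = ½ k_n V_ov² = 0.5 × 3.22 × 1.43² = 3.31 mA.

Saturation; I_D = 3.31 mA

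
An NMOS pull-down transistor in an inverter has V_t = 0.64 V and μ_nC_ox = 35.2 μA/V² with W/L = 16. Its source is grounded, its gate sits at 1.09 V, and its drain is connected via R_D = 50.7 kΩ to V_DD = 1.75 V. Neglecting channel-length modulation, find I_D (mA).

I_D = 0.0316 mA

V_GS = V_G = 1.09 V, so V_ov = 1.09 − 0.64 = 0.45 V.
k_n = μ_nC_ox · (W/L) = 0.5632 mA/V².
Assume saturation: I_D = ½ k_n V_ov² = 0.5 × 0.5632 × 0.45² = 0.057 mA, giving V_DS = V_DD − I_D R_D = 1.75 − 0.057 × 50.7 = -1.14 V.
But -1.14 V < V_ov = 0.45 V, so the device is actually in triode.
In triode I_D = k_n[V_ov V_DS − ½ V_DS²] and I_D = (V_DD − V_DS)/R_D. Equating: 14.3 V_DS² − 13.85 V_DS + 1.75 = 0, giving V_DS = 0.149 V (the root below V_ov).
I_D = (1.75 − 0.149) / 50.7 = 0.0316 mA.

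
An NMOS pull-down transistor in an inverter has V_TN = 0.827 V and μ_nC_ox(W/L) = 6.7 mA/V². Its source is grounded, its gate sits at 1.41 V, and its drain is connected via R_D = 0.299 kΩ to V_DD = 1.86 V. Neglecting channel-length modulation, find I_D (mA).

I_D = 1.14 mA

V_GS = V_G = 1.41 V, so V_ov = 1.41 − 0.827 = 0.583 V.
Assume saturation: I_D = ½ k_n V_ov² = 0.5 × 6.7 × 0.583² = 1.14 mA, giving V_DS = V_DD − I_D R_D = 1.86 − 1.14 × 0.299 = 1.52 V.
V_DS = 1.52 V ≥ V_ov = 0.583 V, confirming saturation.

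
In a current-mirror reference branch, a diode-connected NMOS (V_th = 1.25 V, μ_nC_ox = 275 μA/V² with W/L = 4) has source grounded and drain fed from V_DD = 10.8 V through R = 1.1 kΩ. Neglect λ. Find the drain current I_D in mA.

I_D = 5.74 mA

With gate tied to drain, V_GS = V_DS ≥ V_GS − V_th, so the device is in saturation.
k_n = μ_nC_ox · (W/L) = 1.1 mA/V².
KCL at the drain: ½ k_n (V_GS − V_th)² = (V_DD − V_GS)/R.
Let x = V_GS − 1.25. Then 0.605 x² + x − 9.55 = 0, giving x = 3.23 V (positive root), so V_GS = 4.48 V.
I_D = (V_DD − V_GS)/R = (10.8 − 4.48) / 1.1 = 5.74 mA.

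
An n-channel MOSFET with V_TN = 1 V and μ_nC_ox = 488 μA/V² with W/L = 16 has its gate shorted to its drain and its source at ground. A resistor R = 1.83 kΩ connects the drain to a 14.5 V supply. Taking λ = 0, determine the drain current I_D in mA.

With gate tied to drain, V_GS = V_DS ≥ V_GS − V_TN, so the device is in saturation.
k_n = μ_nC_ox · (W/L) = 7.808 mA/V².
KCL at the drain: ½ k_n (V_GS − V_TN)² = (V_DD − V_GS)/R.
Let x = V_GS − 1. Then 7.14 x² + x − 13.5 = 0, giving x = 1.31 V (positive root), so V_GS = 2.31 V.
I_D = (V_DD − V_GS)/R = (14.5 − 2.31) / 1.83 = 6.66 mA.

I_D = 6.66 mA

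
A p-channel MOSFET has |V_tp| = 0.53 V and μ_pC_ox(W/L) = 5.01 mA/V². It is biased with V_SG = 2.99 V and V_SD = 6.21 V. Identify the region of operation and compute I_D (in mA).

Saturation; I_D = 15.2 mA

V_ov = V_SG − |V_tp| = 2.99 − 0.53 = 2.46 V.
Since V_SD = 6.21 V ≥ V_ov = 2.46 V, the device is in saturation.
I_D = ½ k_p V_ov² = 0.5 × 5.01 × 2.46² = 15.2 mA.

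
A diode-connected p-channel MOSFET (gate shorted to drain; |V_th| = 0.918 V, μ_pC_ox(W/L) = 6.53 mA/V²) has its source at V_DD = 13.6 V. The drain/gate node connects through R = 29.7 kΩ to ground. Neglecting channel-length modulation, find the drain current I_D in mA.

I_D = 0.415 mA

With gate tied to drain, V_SG = V_SD ≥ V_SG − |V_th|, so the device is in saturation.
KCL at the drain: ½ k_p (V_SG − |V_th|)² = (V_DD − V_SG)/R.
Let x = V_SG − 0.918. Then 97 x² + x − 12.68 = 0, giving x = 0.357 V (positive root), so V_SG = 1.27 V.
I_D = (V_DD − V_SG)/R = (13.6 − 1.27) / 29.7 = 0.415 mA.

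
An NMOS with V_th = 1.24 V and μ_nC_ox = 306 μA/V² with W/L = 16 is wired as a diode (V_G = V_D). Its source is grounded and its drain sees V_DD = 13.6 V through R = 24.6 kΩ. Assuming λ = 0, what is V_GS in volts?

V_GS = 1.68 V

With gate tied to drain, V_GS = V_DS ≥ V_GS − V_th, so the device is in saturation.
k_n = μ_nC_ox · (W/L) = 4.896 mA/V².
KCL at the drain: ½ k_n (V_GS − V_th)² = (V_DD − V_GS)/R.
Let x = V_GS − 1.24. Then 60.2 x² + x − 12.36 = 0, giving x = 0.445 V (positive root), so V_GS = 1.68 V.
I_D = (V_DD − V_GS)/R = (13.6 − 1.68) / 24.6 = 0.484 mA.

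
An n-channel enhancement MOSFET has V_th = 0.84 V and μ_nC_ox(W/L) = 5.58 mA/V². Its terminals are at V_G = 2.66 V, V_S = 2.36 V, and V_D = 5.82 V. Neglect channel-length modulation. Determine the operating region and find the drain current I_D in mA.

V_GS = V_G − V_S = 2.66 − 2.36 = 0.3 V; V_DS = V_D − V_S = 5.82 − 2.36 = 3.46 V.
V_GS = 0.3 V < V_th = 0.84 V, so the transistor is in cutoff.

Cutoff; I_D = 0 mA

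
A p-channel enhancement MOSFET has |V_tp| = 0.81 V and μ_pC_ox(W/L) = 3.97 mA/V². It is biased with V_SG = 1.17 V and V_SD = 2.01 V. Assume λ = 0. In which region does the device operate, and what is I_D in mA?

Saturation; I_D = 0.257 mA

V_ov = V_SG − |V_tp| = 1.17 − 0.81 = 0.36 V.
Since V_SD = 2.01 V ≥ V_ov = 0.36 V, the device is in saturation.
I_D = ½ k_p V_ov² = 0.5 × 3.97 × 0.36² = 0.257 mA.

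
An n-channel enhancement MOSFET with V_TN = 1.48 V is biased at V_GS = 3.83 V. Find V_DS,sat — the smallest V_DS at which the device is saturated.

V_DS,sat = 2.35 V

The boundary between triode and saturation is V_DS = V_GS − V_TN = V_ov.
V_ov = 3.83 − 1.48 = 2.35 V.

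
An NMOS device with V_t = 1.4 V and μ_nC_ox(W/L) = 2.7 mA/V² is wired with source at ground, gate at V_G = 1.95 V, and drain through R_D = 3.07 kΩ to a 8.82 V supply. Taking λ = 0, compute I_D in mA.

I_D = 0.408 mA

V_GS = V_G = 1.95 V, so V_ov = 1.95 − 1.4 = 0.55 V.
Assume saturation: I_D = ½ k_n V_ov² = 0.5 × 2.7 × 0.55² = 0.408 mA, giving V_DS = V_DD − I_D R_D = 8.82 − 0.408 × 3.07 = 7.57 V.
V_DS = 7.57 V ≥ V_ov = 0.55 V, confirming saturation.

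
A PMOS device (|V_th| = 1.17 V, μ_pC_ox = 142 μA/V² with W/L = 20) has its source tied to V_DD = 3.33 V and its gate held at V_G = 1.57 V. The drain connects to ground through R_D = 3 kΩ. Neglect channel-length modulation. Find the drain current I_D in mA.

I_D = 0.494 mA

V_SG = V_DD − V_G = 3.33 − 1.57 = 1.76 V, so V_ov = 1.76 − 1.17 = 0.59 V.
k_p = μ_pC_ox · (W/L) = 2.84 mA/V².
Assume saturation: I_D = ½ k_p V_ov² = 0.5 × 2.84 × 0.59² = 0.494 mA, giving V_SD = V_DD − I_D R_D = 3.33 − 0.494 × 3 = 1.85 V.
V_SD = 1.85 V ≥ V_ov = 0.59 V, confirming saturation.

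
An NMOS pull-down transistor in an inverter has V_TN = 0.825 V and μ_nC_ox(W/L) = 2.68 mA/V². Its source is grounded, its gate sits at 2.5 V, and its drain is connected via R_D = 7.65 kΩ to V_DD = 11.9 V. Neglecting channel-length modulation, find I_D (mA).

I_D = 1.51 mA

V_GS = V_G = 2.5 V, so V_ov = 2.5 − 0.825 = 1.68 V.
Assume saturation: I_D = ½ k_n V_ov² = 0.5 × 2.68 × 1.68² = 3.76 mA, giving V_DS = V_DD − I_D R_D = 11.9 − 3.76 × 7.65 = -16.9 V.
But -16.9 V < V_ov = 1.68 V, so the device is actually in triode.
In triode I_D = k_n[V_ov V_DS − ½ V_DS²] and I_D = (V_DD − V_DS)/R_D. Equating: 10.3 V_DS² − 35.34 V_DS + 11.9 = 0, giving V_DS = 0.378 V (the root below V_ov).
I_D = (11.9 − 0.378) / 7.65 = 1.51 mA.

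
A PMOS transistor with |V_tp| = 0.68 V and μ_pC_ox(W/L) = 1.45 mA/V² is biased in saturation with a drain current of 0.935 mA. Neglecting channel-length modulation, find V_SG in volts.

V_SG = 1.82 V

In saturation I_D = ½ k_p (V_SG − |V_tp|)², so V_SG − |V_tp| = √(2 I_D / k_p) = √(2 × 0.935 / 1.45) = 1.14 V.
V_SG = 0.68 + 1.14 = 1.82 V.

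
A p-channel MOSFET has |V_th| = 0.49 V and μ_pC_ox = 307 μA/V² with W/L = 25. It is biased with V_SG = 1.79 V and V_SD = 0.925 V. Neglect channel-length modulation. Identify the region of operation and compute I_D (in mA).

Triode; I_D = 5.95 mA

k_p = μ_pC_ox · (W/L) = 7.675 mA/V².
V_ov = V_SG − |V_th| = 1.79 − 0.49 = 1.3 V.
Since V_SD = 0.925 V < V_ov = 1.3 V, the device is in the triode region.
I_D = k_p [V_ov · V_SD − ½ V_SD²] = 7.675 × [1.3 × 0.925 − 0.5 × 0.925²] = 5.95 mA.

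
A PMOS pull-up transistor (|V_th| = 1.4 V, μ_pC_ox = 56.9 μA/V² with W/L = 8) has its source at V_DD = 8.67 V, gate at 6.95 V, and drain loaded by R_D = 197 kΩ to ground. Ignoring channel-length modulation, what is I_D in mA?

I_D = 0.0233 mA

V_SG = V_DD − V_G = 8.67 − 6.95 = 1.72 V, so V_ov = 1.72 − 1.4 = 0.32 V.
k_p = μ_pC_ox · (W/L) = 0.4552 mA/V².
Assume saturation: I_D = ½ k_p V_ov² = 0.5 × 0.4552 × 0.32² = 0.0233 mA, giving V_SD = V_DD − I_D R_D = 8.67 − 0.0233 × 197 = 4.08 V.
V_SD = 4.08 V ≥ V_ov = 0.32 V, confirming saturation.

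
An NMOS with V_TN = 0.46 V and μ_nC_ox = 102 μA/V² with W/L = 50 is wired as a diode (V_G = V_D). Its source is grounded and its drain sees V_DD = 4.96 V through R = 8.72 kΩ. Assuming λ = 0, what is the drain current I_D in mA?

With gate tied to drain, V_GS = V_DS ≥ V_GS − V_TN, so the device is in saturation.
k_n = μ_nC_ox · (W/L) = 5.1 mA/V².
KCL at the drain: ½ k_n (V_GS − V_TN)² = (V_DD − V_GS)/R.
Let x = V_GS − 0.46. Then 22.2 x² + x − 4.5 = 0, giving x = 0.428 V (positive root), so V_GS = 0.888 V.
I_D = (V_DD − V_GS)/R = (4.96 − 0.888) / 8.72 = 0.467 mA.

I_D = 0.467 mA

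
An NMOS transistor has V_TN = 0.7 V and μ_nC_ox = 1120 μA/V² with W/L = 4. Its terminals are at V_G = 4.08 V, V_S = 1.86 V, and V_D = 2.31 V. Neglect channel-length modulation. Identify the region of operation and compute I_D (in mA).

V_GS = V_G − V_S = 4.08 − 1.86 = 2.22 V; V_DS = V_D − V_S = 2.31 − 1.86 = 0.45 V.
k_n = μ_nC_ox · (W/L) = 4.48 mA/V².
V_ov = V_GS − V_TN = 2.22 − 0.7 = 1.52 V.
Since V_DS = 0.45 V < V_ov = 1.52 V, the device is in the triode region.
I_D = k_n [V_ov · V_DS − ½ V_DS²] = 4.48 × [1.52 × 0.45 − 0.5 × 0.45²] = 2.61 mA.

Triode; I_D = 2.61 mA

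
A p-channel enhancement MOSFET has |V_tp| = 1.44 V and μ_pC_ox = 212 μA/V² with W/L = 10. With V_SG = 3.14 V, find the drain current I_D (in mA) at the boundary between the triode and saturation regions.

I_D = 3.06 mA

At the boundary V_SD = V_ov = V_SG − |V_tp| = 3.14 − 1.44 = 1.7 V.
k_p = μ_pC_ox · (W/L) = 2.12 mA/V².
I_D = ½ k_p V_ov² = 0.5 × 2.12 × 1.7² = 3.06 mA.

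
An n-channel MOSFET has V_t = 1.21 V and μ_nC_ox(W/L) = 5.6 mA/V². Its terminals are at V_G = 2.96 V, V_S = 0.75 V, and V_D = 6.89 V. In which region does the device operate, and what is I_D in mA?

V_GS = V_G − V_S = 2.96 − 0.75 = 2.21 V; V_DS = V_D − V_S = 6.89 − 0.75 = 6.14 V.
V_ov = V_GS − V_t = 2.21 − 1.21 = 1 V.
Since V_DS = 6.14 V ≥ V_ov = 1 V, the device is in saturation.
I_D = ½ k_n V_ov² = 0.5 × 5.6 × 1² = 2.8 mA.

Saturation; I_D = 2.80 mA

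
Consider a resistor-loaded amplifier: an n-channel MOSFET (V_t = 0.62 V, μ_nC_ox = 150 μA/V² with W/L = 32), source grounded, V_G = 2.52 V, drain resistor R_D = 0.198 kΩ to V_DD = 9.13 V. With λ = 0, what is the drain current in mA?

V_GS = V_G = 2.52 V, so V_ov = 2.52 − 0.62 = 1.9 V.
k_n = μ_nC_ox · (W/L) = 4.8 mA/V².
Assume saturation: I_D = ½ k_n V_ov² = 0.5 × 4.8 × 1.9² = 8.66 mA, giving V_DS = V_DD − I_D R_D = 9.13 − 8.66 × 0.198 = 7.41 V.
V_DS = 7.41 V ≥ V_ov = 1.9 V, confirming saturation.

I_D = 8.66 mA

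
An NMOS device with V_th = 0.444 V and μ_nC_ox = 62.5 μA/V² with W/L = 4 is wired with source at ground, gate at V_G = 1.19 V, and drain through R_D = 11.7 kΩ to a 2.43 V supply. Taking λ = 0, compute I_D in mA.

V_GS = V_G = 1.19 V, so V_ov = 1.19 − 0.444 = 0.746 V.
k_n = μ_nC_ox · (W/L) = 0.25 mA/V².
Assume saturation: I_D = ½ k_n V_ov² = 0.5 × 0.25 × 0.746² = 0.0696 mA, giving V_DS = V_DD − I_D R_D = 2.43 − 0.0696 × 11.7 = 1.62 V.
V_DS = 1.62 V ≥ V_ov = 0.746 V, confirming saturation.

I_D = 0.0696 mA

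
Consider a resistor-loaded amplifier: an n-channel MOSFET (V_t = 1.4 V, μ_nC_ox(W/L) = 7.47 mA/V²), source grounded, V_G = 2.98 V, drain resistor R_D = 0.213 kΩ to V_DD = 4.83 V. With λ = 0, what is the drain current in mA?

V_GS = V_G = 2.98 V, so V_ov = 2.98 − 1.4 = 1.58 V.
Assume saturation: I_D = ½ k_n V_ov² = 0.5 × 7.47 × 1.58² = 9.32 mA, giving V_DS = V_DD − I_D R_D = 4.83 − 9.32 × 0.213 = 2.84 V.
V_DS = 2.84 V ≥ V_ov = 1.58 V, confirming saturation.

I_D = 9.32 mA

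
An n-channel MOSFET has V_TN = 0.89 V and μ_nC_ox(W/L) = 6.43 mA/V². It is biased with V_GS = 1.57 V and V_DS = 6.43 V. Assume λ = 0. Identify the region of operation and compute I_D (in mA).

V_ov = V_GS − V_TN = 1.57 − 0.89 = 0.68 V.
Since V_DS = 6.43 V ≥ V_ov = 0.68 V, the device is in saturation.
I_D = ½ k_n V_ov² = 0.5 × 6.43 × 0.68² = 1.49 mA.

Saturation; I_D = 1.49 mA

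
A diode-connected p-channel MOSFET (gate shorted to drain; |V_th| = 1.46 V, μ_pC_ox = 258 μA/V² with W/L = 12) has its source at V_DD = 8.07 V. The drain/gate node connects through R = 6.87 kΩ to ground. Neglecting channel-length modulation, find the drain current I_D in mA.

With gate tied to drain, V_SG = V_SD ≥ V_SG − |V_th|, so the device is in saturation.
k_p = μ_pC_ox · (W/L) = 3.096 mA/V².
KCL at the drain: ½ k_p (V_SG − |V_th|)² = (V_DD − V_SG)/R.
Let x = V_SG − 1.46. Then 10.6 x² + x − 6.61 = 0, giving x = 0.743 V (positive root), so V_SG = 2.2 V.
I_D = (V_DD − V_SG)/R = (8.07 − 2.2) / 6.87 = 0.854 mA.

I_D = 0.854 mA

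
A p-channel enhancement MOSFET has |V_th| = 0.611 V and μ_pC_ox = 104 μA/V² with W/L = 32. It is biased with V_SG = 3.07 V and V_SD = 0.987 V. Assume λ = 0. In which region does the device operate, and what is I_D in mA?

k_p = μ_pC_ox · (W/L) = 3.328 mA/V².
V_ov = V_SG − |V_th| = 3.07 − 0.611 = 2.46 V.
Since V_SD = 0.987 V < V_ov = 2.46 V, the device is in the triode region.
I_D = k_p [V_ov · V_SD − ½ V_SD²] = 3.328 × [2.46 × 0.987 − 0.5 × 0.987²] = 6.46 mA.

Triode; I_D = 6.46 mA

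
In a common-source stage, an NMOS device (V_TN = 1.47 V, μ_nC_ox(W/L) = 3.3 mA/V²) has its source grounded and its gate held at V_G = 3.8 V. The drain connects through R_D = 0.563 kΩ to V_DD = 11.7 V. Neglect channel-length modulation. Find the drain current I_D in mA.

I_D = 8.96 mA

V_GS = V_G = 3.8 V, so V_ov = 3.8 − 1.47 = 2.33 V.
Assume saturation: I_D = ½ k_n V_ov² = 0.5 × 3.3 × 2.33² = 8.96 mA, giving V_DS = V_DD − I_D R_D = 11.7 − 8.96 × 0.563 = 6.66 V.
V_DS = 6.66 V ≥ V_ov = 2.33 V, confirming saturation.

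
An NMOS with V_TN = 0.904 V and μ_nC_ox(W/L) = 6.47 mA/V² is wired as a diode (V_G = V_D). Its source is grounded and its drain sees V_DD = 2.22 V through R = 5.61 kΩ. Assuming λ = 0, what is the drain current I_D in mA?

I_D = 0.191 mA

With gate tied to drain, V_GS = V_DS ≥ V_GS − V_TN, so the device is in saturation.
KCL at the drain: ½ k_n (V_GS − V_TN)² = (V_DD − V_GS)/R.
Let x = V_GS − 0.904. Then 18.1 x² + x − 1.316 = 0, giving x = 0.243 V (positive root), so V_GS = 1.15 V.
I_D = (V_DD − V_GS)/R = (2.22 − 1.15) / 5.61 = 0.191 mA.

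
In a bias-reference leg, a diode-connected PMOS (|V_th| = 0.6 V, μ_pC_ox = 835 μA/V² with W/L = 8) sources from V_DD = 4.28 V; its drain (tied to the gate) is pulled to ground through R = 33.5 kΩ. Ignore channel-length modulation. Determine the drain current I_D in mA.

With gate tied to drain, V_SG = V_SD ≥ V_SG − |V_th|, so the device is in saturation.
k_p = μ_pC_ox · (W/L) = 6.68 mA/V².
KCL at the drain: ½ k_p (V_SG − |V_th|)² = (V_DD − V_SG)/R.
Let x = V_SG − 0.6. Then 112 x² + x − 3.68 = 0, giving x = 0.177 V (positive root), so V_SG = 0.777 V.
I_D = (V_DD − V_SG)/R = (4.28 − 0.777) / 33.5 = 0.105 mA.

I_D = 0.105 mA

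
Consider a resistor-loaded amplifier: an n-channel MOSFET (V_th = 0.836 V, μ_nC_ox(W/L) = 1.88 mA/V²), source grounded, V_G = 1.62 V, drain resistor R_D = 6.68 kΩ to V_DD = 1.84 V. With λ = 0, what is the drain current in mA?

I_D = 0.247 mA

V_GS = V_G = 1.62 V, so V_ov = 1.62 − 0.836 = 0.784 V.
Assume saturation: I_D = ½ k_n V_ov² = 0.5 × 1.88 × 0.784² = 0.578 mA, giving V_DS = V_DD − I_D R_D = 1.84 − 0.578 × 6.68 = -2.02 V.
But -2.02 V < V_ov = 0.784 V, so the device is actually in triode.
In triode I_D = k_n[V_ov V_DS − ½ V_DS²] and I_D = (V_DD − V_DS)/R_D. Equating: 6.28 V_DS² − 10.85 V_DS + 1.84 = 0, giving V_DS = 0.191 V (the root below V_ov).
I_D = (1.84 − 0.191) / 6.68 = 0.247 mA.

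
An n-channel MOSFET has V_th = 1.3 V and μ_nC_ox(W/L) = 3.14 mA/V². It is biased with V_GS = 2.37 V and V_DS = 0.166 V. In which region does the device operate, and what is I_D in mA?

Triode; I_D = 0.514 mA

V_ov = V_GS − V_th = 2.37 − 1.3 = 1.07 V.
Since V_DS = 0.166 V < V_ov = 1.07 V, the device is in the triode region.
I_D = k_n [V_ov · V_DS − ½ V_DS²] = 3.14 × [1.07 × 0.166 − 0.5 × 0.166²] = 0.514 mA.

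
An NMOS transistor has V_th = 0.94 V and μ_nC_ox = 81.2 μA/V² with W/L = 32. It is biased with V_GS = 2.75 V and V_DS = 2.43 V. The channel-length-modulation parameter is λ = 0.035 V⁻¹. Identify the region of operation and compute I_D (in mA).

Saturation; I_D = 4.62 mA

k_n = μ_nC_ox · (W/L) = 2.598 mA/V².
V_ov = V_GS − V_th = 2.75 − 0.94 = 1.81 V.
Since V_DS = 2.43 V ≥ V_ov = 1.81 V, the device is in saturation.
I_D = ½ k_n V_ov² (1 + λ V_DS) = 0.5 × 2.598 × 1.81² × (1 + 0.035 × 2.43) = 4.62 mA.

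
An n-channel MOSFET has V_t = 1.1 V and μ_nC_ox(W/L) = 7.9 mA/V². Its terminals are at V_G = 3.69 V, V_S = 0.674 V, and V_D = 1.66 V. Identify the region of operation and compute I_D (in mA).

V_GS = V_G − V_S = 3.69 − 0.674 = 3.02 V; V_DS = V_D − V_S = 1.66 − 0.674 = 0.986 V.
V_ov = V_GS − V_t = 3.02 − 1.1 = 1.92 V.
Since V_DS = 0.986 V < V_ov = 1.92 V, the device is in the triode region.
I_D = k_n [V_ov · V_DS − ½ V_DS²] = 7.9 × [1.92 × 0.986 − 0.5 × 0.986²] = 11.1 mA.

Triode; I_D = 11.1 mA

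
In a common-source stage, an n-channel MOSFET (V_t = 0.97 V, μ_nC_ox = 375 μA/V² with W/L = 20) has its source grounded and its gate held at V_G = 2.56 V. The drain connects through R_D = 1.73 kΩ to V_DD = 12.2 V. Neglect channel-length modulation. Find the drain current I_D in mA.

V_GS = V_G = 2.56 V, so V_ov = 2.56 − 0.97 = 1.59 V.
k_n = μ_nC_ox · (W/L) = 7.5 mA/V².
Assume saturation: I_D = ½ k_n V_ov² = 0.5 × 7.5 × 1.59² = 9.48 mA, giving V_DS = V_DD − I_D R_D = 12.2 − 9.48 × 1.73 = -4.2 V.
But -4.2 V < V_ov = 1.59 V, so the device is actually in triode.
In triode I_D = k_n[V_ov V_DS − ½ V_DS²] and I_D = (V_DD − V_DS)/R_D. Equating: 6.49 V_DS² − 21.63 V_DS + 12.2 = 0, giving V_DS = 0.719 V (the root below V_ov).
I_D = (12.2 − 0.719) / 1.73 = 6.64 mA.

I_D = 6.64 mA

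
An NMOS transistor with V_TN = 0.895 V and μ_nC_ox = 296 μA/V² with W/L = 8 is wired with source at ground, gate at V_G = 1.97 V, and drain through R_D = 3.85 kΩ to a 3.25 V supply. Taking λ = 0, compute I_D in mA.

I_D = 0.752 mA

V_GS = V_G = 1.97 V, so V_ov = 1.97 − 0.895 = 1.07 V.
k_n = μ_nC_ox · (W/L) = 2.368 mA/V².
Assume saturation: I_D = ½ k_n V_ov² = 0.5 × 2.368 × 1.07² = 1.37 mA, giving V_DS = V_DD − I_D R_D = 3.25 − 1.37 × 3.85 = -2.02 V.
But -2.02 V < V_ov = 1.07 V, so the device is actually in triode.
In triode I_D = k_n[V_ov V_DS − ½ V_DS²] and I_D = (V_DD − V_DS)/R_D. Equating: 4.56 V_DS² − 10.8 V_DS + 3.25 = 0, giving V_DS = 0.354 V (the root below V_ov).
I_D = (3.25 − 0.354) / 3.85 = 0.752 mA.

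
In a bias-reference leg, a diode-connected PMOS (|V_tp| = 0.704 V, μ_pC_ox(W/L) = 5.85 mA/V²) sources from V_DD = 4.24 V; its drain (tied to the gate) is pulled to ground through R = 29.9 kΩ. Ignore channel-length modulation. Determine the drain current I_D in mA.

With gate tied to drain, V_SG = V_SD ≥ V_SG − |V_tp|, so the device is in saturation.
KCL at the drain: ½ k_p (V_SG − |V_tp|)² = (V_DD − V_SG)/R.
Let x = V_SG − 0.704. Then 87.5 x² + x − 3.536 = 0, giving x = 0.195 V (positive root), so V_SG = 0.899 V.
I_D = (V_DD − V_SG)/R = (4.24 − 0.899) / 29.9 = 0.112 mA.

I_D = 0.112 mA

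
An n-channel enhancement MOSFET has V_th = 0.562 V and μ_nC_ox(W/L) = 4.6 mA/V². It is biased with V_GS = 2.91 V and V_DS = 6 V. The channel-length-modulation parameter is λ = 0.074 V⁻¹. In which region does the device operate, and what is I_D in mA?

V_ov = V_GS − V_th = 2.91 − 0.562 = 2.35 V.
Since V_DS = 6 V ≥ V_ov = 2.35 V, the device is in saturation.
I_D = ½ k_n V_ov² (1 + λ V_DS) = 0.5 × 4.6 × 2.35² × (1 + 0.074 × 6) = 18.3 mA.

Saturation; I_D = 18.3 mA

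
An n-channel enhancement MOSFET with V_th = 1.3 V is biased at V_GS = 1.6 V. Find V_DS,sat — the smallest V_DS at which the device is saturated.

V_DS,sat = 0.300 V

The boundary between triode and saturation is V_DS = V_GS − V_th = V_ov.
V_ov = 1.6 − 1.3 = 0.3 V.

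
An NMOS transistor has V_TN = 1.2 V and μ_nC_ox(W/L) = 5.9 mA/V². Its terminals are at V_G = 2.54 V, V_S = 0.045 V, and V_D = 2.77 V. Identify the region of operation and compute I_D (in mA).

V_GS = V_G − V_S = 2.54 − 0.045 = 2.5 V; V_DS = V_D − V_S = 2.77 − 0.045 = 2.73 V.
V_ov = V_GS − V_TN = 2.5 − 1.2 = 1.3 V.
Since V_DS = 2.73 V ≥ V_ov = 1.3 V, the device is in saturation.
I_D = ½ k_n V_ov² = 0.5 × 5.9 × 1.3² = 4.95 mA.

Saturation; I_D = 4.95 mA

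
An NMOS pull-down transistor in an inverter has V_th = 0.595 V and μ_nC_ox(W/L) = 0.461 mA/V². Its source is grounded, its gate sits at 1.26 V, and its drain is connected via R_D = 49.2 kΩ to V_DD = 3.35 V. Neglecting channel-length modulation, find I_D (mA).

V_GS = V_G = 1.26 V, so V_ov = 1.26 − 0.595 = 0.665 V.
Assume saturation: I_D = ½ k_n V_ov² = 0.5 × 0.461 × 0.665² = 0.102 mA, giving V_DS = V_DD − I_D R_D = 3.35 − 0.102 × 49.2 = -1.67 V.
But -1.67 V < V_ov = 0.665 V, so the device is actually in triode.
In triode I_D = k_n[V_ov V_DS − ½ V_DS²] and I_D = (V_DD − V_DS)/R_D. Equating: 11.3 V_DS² − 16.08 V_DS + 3.35 = 0, giving V_DS = 0.254 V (the root below V_ov).
I_D = (3.35 − 0.254) / 49.2 = 0.0629 mA.

I_D = 0.0629 mA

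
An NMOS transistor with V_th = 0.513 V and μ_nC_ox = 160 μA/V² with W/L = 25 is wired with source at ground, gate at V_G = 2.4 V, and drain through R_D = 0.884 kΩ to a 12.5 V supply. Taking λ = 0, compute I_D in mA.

V_GS = V_G = 2.4 V, so V_ov = 2.4 − 0.513 = 1.89 V.
k_n = μ_nC_ox · (W/L) = 4 mA/V².
Assume saturation: I_D = ½ k_n V_ov² = 0.5 × 4 × 1.89² = 7.12 mA, giving V_DS = V_DD − I_D R_D = 12.5 − 7.12 × 0.884 = 6.2 V.
V_DS = 6.2 V ≥ V_ov = 1.89 V, confirming saturation.

I_D = 7.12 mA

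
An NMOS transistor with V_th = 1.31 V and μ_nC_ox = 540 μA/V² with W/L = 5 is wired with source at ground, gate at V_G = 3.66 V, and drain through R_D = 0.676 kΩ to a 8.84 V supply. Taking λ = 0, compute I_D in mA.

I_D = 7.46 mA

V_GS = V_G = 3.66 V, so V_ov = 3.66 − 1.31 = 2.35 V.
k_n = μ_nC_ox · (W/L) = 2.7 mA/V².
Assume saturation: I_D = ½ k_n V_ov² = 0.5 × 2.7 × 2.35² = 7.46 mA, giving V_DS = V_DD − I_D R_D = 8.84 − 7.46 × 0.676 = 3.8 V.
V_DS = 3.8 V ≥ V_ov = 2.35 V, confirming saturation.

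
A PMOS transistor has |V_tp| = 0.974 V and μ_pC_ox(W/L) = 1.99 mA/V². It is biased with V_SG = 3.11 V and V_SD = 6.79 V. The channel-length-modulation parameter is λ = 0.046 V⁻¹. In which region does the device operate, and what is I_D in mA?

Saturation; I_D = 5.96 mA

V_ov = V_SG − |V_tp| = 3.11 − 0.974 = 2.14 V.
Since V_SD = 6.79 V ≥ V_ov = 2.14 V, the device is in saturation.
I_D = ½ k_p V_ov² (1 + λ V_SD) = 0.5 × 1.99 × 2.14² × (1 + 0.046 × 6.79) = 5.96 mA.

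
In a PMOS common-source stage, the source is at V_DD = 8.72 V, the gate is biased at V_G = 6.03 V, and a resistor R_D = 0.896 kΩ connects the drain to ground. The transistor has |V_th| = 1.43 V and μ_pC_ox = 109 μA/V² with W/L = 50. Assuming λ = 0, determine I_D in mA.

I_D = 4.33 mA

V_SG = V_DD − V_G = 8.72 − 6.03 = 2.69 V, so V_ov = 2.69 − 1.43 = 1.26 V.
k_p = μ_pC_ox · (W/L) = 5.45 mA/V².
Assume saturation: I_D = ½ k_p V_ov² = 0.5 × 5.45 × 1.26² = 4.33 mA, giving V_SD = V_DD − I_D R_D = 8.72 − 4.33 × 0.896 = 4.84 V.
V_SD = 4.84 V ≥ V_ov = 1.26 V, confirming saturation.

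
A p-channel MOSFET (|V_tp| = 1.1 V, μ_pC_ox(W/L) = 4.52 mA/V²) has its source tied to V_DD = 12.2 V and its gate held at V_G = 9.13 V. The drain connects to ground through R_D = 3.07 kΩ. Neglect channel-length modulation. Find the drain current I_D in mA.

I_D = 3.81 mA

V_SG = V_DD − V_G = 12.2 − 9.13 = 3.07 V, so V_ov = 3.07 − 1.1 = 1.97 V.
Assume saturation: I_D = ½ k_p V_ov² = 0.5 × 4.52 × 1.97² = 8.77 mA, giving V_SD = V_DD − I_D R_D = 12.2 − 8.77 × 3.07 = -14.7 V.
But -14.7 V < V_ov = 1.97 V, so the device is actually in triode.
In triode I_D = k_p[V_ov V_SD − ½ V_SD²] and I_D = (V_DD − V_SD)/R_D. Equating: 6.94 V_SD² − 28.34 V_SD + 12.2 = 0, giving V_SD = 0.489 V (the root below V_ov).
I_D = (12.2 − 0.489) / 3.07 = 3.81 mA.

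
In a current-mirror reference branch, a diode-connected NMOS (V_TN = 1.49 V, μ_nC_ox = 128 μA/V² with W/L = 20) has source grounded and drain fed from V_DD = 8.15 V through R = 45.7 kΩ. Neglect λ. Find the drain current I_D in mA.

I_D = 0.139 mA

With gate tied to drain, V_GS = V_DS ≥ V_GS − V_TN, so the device is in saturation.
k_n = μ_nC_ox · (W/L) = 2.56 mA/V².
KCL at the drain: ½ k_n (V_GS − V_TN)² = (V_DD − V_GS)/R.
Let x = V_GS − 1.49. Then 58.5 x² + x − 6.66 = 0, giving x = 0.329 V (positive root), so V_GS = 1.82 V.
I_D = (V_DD − V_GS)/R = (8.15 − 1.82) / 45.7 = 0.139 mA.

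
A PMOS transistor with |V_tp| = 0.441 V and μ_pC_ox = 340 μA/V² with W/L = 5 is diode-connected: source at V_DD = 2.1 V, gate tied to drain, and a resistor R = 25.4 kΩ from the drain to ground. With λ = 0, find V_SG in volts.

With gate tied to drain, V_SG = V_SD ≥ V_SG − |V_tp|, so the device is in saturation.
k_p = μ_pC_ox · (W/L) = 1.7 mA/V².
KCL at the drain: ½ k_p (V_SG − |V_tp|)² = (V_DD − V_SG)/R.
Let x = V_SG − 0.441. Then 21.6 x² + x − 1.659 = 0, giving x = 0.255 V (positive root), so V_SG = 0.696 V.
I_D = (V_DD − V_SG)/R = (2.1 − 0.696) / 25.4 = 0.0553 mA.

V_SG = 0.696 V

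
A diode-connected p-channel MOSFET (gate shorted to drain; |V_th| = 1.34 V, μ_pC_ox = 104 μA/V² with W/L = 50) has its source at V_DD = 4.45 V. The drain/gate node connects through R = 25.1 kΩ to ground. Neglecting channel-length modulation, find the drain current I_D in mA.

With gate tied to drain, V_SG = V_SD ≥ V_SG − |V_th|, so the device is in saturation.
k_p = μ_pC_ox · (W/L) = 5.2 mA/V².
KCL at the drain: ½ k_p (V_SG − |V_th|)² = (V_DD − V_SG)/R.
Let x = V_SG − 1.34. Then 65.3 x² + x − 3.11 = 0, giving x = 0.211 V (positive root), so V_SG = 1.55 V.
I_D = (V_DD − V_SG)/R = (4.45 − 1.55) / 25.1 = 0.116 mA.

I_D = 0.116 mA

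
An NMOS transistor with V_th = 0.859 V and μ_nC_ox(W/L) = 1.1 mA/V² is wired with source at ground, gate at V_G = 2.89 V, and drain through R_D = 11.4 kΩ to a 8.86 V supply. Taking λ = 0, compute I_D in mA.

I_D = 0.745 mA

V_GS = V_G = 2.89 V, so V_ov = 2.89 − 0.859 = 2.03 V.
Assume saturation: I_D = ½ k_n V_ov² = 0.5 × 1.1 × 2.03² = 2.27 mA, giving V_DS = V_DD − I_D R_D = 8.86 − 2.27 × 11.4 = -17 V.
But -17 V < V_ov = 2.03 V, so the device is actually in triode.
In triode I_D = k_n[V_ov V_DS − ½ V_DS²] and I_D = (V_DD − V_DS)/R_D. Equating: 6.27 V_DS² − 26.47 V_DS + 8.86 = 0, giving V_DS = 0.367 V (the root below V_ov).
I_D = (8.86 − 0.367) / 11.4 = 0.745 mA.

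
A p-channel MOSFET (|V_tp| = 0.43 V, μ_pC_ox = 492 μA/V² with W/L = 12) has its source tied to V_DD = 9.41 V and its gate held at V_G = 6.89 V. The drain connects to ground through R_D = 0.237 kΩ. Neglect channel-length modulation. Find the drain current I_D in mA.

V_SG = V_DD − V_G = 9.41 − 6.89 = 2.52 V, so V_ov = 2.52 − 0.43 = 2.09 V.
k_p = μ_pC_ox · (W/L) = 5.904 mA/V².
Assume saturation: I_D = ½ k_p V_ov² = 0.5 × 5.904 × 2.09² = 12.9 mA, giving V_SD = V_DD − I_D R_D = 9.41 − 12.9 × 0.237 = 6.35 V.
V_SD = 6.35 V ≥ V_ov = 2.09 V, confirming saturation.

I_D = 12.9 mA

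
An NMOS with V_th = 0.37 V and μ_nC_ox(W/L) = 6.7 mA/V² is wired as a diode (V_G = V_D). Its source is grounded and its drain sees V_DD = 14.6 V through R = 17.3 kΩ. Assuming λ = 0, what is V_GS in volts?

With gate tied to drain, V_GS = V_DS ≥ V_GS − V_th, so the device is in saturation.
KCL at the drain: ½ k_n (V_GS − V_th)² = (V_DD − V_GS)/R.
Let x = V_GS − 0.37. Then 58 x² + x − 14.23 = 0, giving x = 0.487 V (positive root), so V_GS = 0.857 V.
I_D = (V_DD − V_GS)/R = (14.6 − 0.857) / 17.3 = 0.794 mA.

V_GS = 0.857 V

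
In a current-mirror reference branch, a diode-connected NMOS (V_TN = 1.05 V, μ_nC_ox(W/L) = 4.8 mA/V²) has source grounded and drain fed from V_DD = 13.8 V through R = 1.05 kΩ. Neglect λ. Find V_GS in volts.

V_GS = 3.11 V

With gate tied to drain, V_GS = V_DS ≥ V_GS − V_TN, so the device is in saturation.
KCL at the drain: ½ k_n (V_GS − V_TN)² = (V_DD − V_GS)/R.
Let x = V_GS − 1.05. Then 2.52 x² + x − 12.75 = 0, giving x = 2.06 V (positive root), so V_GS = 3.11 V.
I_D = (V_DD − V_GS)/R = (13.8 − 3.11) / 1.05 = 10.2 mA.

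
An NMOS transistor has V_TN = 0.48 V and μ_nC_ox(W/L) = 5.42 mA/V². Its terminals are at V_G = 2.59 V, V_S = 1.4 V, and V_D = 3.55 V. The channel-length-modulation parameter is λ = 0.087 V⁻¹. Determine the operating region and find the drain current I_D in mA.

V_GS = V_G − V_S = 2.59 − 1.4 = 1.19 V; V_DS = V_D − V_S = 3.55 − 1.4 = 2.15 V.
V_ov = V_GS − V_TN = 1.19 − 0.48 = 0.71 V.
Since V_DS = 2.15 V ≥ V_ov = 0.71 V, the device is in saturation.
I_D = ½ k_n V_ov² (1 + λ V_DS) = 0.5 × 5.42 × 0.71² × (1 + 0.087 × 2.15) = 1.62 mA.

Saturation; I_D = 1.62 mA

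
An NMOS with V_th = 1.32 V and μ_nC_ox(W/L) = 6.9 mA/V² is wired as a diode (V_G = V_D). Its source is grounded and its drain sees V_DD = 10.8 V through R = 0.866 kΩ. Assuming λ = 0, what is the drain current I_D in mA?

With gate tied to drain, V_GS = V_DS ≥ V_GS − V_th, so the device is in saturation.
KCL at the drain: ½ k_n (V_GS − V_th)² = (V_DD − V_GS)/R.
Let x = V_GS − 1.32. Then 2.99 x² + x − 9.48 = 0, giving x = 1.62 V (positive root), so V_GS = 2.94 V.
I_D = (V_DD − V_GS)/R = (10.8 − 2.94) / 0.866 = 9.07 mA.

I_D = 9.07 mA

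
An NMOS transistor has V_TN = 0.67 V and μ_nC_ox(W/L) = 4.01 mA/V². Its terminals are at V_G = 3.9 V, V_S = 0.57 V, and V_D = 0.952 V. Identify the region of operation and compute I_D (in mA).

V_GS = V_G − V_S = 3.9 − 0.57 = 3.33 V; V_DS = V_D − V_S = 0.952 − 0.57 = 0.382 V.
V_ov = V_GS − V_TN = 3.33 − 0.67 = 2.66 V.
Since V_DS = 0.382 V < V_ov = 2.66 V, the device is in the triode region.
I_D = k_n [V_ov · V_DS − ½ V_DS²] = 4.01 × [2.66 × 0.382 − 0.5 × 0.382²] = 3.78 mA.

Triode; I_D = 3.78 mA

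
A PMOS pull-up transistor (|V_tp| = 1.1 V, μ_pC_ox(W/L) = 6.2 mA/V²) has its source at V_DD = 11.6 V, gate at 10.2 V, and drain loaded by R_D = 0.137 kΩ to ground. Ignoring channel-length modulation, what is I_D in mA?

I_D = 0.279 mA

V_SG = V_DD − V_G = 11.6 − 10.2 = 1.4 V, so V_ov = 1.4 − 1.1 = 0.3 V.
Assume saturation: I_D = ½ k_p V_ov² = 0.5 × 6.2 × 0.3² = 0.279 mA, giving V_SD = V_DD − I_D R_D = 11.6 − 0.279 × 0.137 = 11.6 V.
V_SD = 11.6 V ≥ V_ov = 0.3 V, confirming saturation.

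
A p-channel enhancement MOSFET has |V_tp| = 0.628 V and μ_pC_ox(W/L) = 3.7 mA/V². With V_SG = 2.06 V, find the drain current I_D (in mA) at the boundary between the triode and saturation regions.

At the boundary V_SD = V_ov = V_SG − |V_tp| = 2.06 − 0.628 = 1.43 V.
I_D = ½ k_p V_ov² = 0.5 × 3.7 × 1.43² = 3.79 mA.

I_D = 3.79 mA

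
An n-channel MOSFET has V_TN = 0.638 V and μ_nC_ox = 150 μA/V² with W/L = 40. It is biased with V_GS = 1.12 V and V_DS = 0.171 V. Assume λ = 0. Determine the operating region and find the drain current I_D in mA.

Triode; I_D = 0.407 mA

k_n = μ_nC_ox · (W/L) = 6 mA/V².
V_ov = V_GS − V_TN = 1.12 − 0.638 = 0.482 V.
Since V_DS = 0.171 V < V_ov = 0.482 V, the device is in the triode region.
I_D = k_n [V_ov · V_DS − ½ V_DS²] = 6 × [0.482 × 0.171 − 0.5 × 0.171²] = 0.407 mA.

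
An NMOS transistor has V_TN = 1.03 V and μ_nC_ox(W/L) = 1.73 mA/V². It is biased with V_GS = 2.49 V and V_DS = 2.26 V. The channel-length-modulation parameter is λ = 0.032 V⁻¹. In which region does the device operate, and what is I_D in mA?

Saturation; I_D = 1.98 mA

V_ov = V_GS − V_TN = 2.49 − 1.03 = 1.46 V.
Since V_DS = 2.26 V ≥ V_ov = 1.46 V, the device is in saturation.
I_D = ½ k_n V_ov² (1 + λ V_DS) = 0.5 × 1.73 × 1.46² × (1 + 0.032 × 2.26) = 1.98 mA.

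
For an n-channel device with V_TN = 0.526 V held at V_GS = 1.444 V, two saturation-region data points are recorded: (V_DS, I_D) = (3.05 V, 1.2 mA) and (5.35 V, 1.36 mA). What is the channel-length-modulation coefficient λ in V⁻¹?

With V_GS fixed, I_D ∝ (1 + λ V_DS) in saturation, so I_D2/I_D1 = (1 + λ V_DS2)/(1 + λ V_DS1).
1.36/1.2 = 1.133 = (1 + 5.35 λ)/(1 + 3.05 λ).
Solving: λ (I_D1 V_DS2 − I_D2 V_DS1) = I_D2 − I_D1, so λ = (1.36 − 1.2) / (1.2 × 5.35 − 1.36 × 3.05) = 0.16 / 2.27 = 0.0704 V⁻¹.

λ = 0.0704 V⁻¹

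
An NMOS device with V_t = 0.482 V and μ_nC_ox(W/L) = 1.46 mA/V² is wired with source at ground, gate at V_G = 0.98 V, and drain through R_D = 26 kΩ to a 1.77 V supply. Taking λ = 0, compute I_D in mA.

V_GS = V_G = 0.98 V, so V_ov = 0.98 − 0.482 = 0.498 V.
Assume saturation: I_D = ½ k_n V_ov² = 0.5 × 1.46 × 0.498² = 0.181 mA, giving V_DS = V_DD − I_D R_D = 1.77 − 0.181 × 26 = -2.94 V.
But -2.94 V < V_ov = 0.498 V, so the device is actually in triode.
In triode I_D = k_n[V_ov V_DS − ½ V_DS²] and I_D = (V_DD − V_DS)/R_D. Equating: 19 V_DS² − 19.9 V_DS + 1.77 = 0, giving V_DS = 0.0981 V (the root below V_ov).
I_D = (1.77 − 0.0981) / 26 = 0.0643 mA.

I_D = 0.0643 mA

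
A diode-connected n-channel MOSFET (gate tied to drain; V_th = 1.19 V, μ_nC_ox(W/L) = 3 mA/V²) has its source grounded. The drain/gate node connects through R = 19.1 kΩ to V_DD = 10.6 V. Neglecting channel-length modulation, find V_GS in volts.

With gate tied to drain, V_GS = V_DS ≥ V_GS − V_th, so the device is in saturation.
KCL at the drain: ½ k_n (V_GS − V_th)² = (V_DD − V_GS)/R.
Let x = V_GS − 1.19. Then 28.7 x² + x − 9.41 = 0, giving x = 0.556 V (positive root), so V_GS = 1.75 V.
I_D = (V_DD − V_GS)/R = (10.6 − 1.75) / 19.1 = 0.464 mA.

V_GS = 1.75 V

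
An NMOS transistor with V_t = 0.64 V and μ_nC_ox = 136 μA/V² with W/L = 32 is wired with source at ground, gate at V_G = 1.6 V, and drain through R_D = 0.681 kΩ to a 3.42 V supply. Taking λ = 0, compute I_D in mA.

I_D = 2.01 mA

V_GS = V_G = 1.6 V, so V_ov = 1.6 − 0.64 = 0.96 V.
k_n = μ_nC_ox · (W/L) = 4.352 mA/V².
Assume saturation: I_D = ½ k_n V_ov² = 0.5 × 4.352 × 0.96² = 2.01 mA, giving V_DS = V_DD − I_D R_D = 3.42 − 2.01 × 0.681 = 2.05 V.
V_DS = 2.05 V ≥ V_ov = 0.96 V, confirming saturation.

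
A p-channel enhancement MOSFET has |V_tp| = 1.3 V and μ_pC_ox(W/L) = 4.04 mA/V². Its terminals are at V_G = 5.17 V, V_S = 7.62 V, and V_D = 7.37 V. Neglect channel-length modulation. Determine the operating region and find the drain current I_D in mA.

Triode; I_D = 1.04 mA

V_SG = V_S − V_G = 7.62 − 5.17 = 2.45 V; V_SD = V_S − V_D = 7.62 − 7.37 = 0.25 V.
V_ov = V_SG − |V_tp| = 2.45 − 1.3 = 1.15 V.
Since V_SD = 0.25 V < V_ov = 1.15 V, the device is in the triode region.
I_D = k_p [V_ov · V_SD − ½ V_SD²] = 4.04 × [1.15 × 0.25 − 0.5 × 0.25²] = 1.04 mA.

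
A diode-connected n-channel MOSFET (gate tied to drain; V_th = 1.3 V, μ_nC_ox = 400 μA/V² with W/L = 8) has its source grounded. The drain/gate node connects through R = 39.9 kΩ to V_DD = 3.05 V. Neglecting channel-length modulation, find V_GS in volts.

V_GS = 1.46 V

With gate tied to drain, V_GS = V_DS ≥ V_GS − V_th, so the device is in saturation.
k_n = μ_nC_ox · (W/L) = 3.2 mA/V².
KCL at the drain: ½ k_n (V_GS − V_th)² = (V_DD − V_GS)/R.
Let x = V_GS − 1.3. Then 63.8 x² + x − 1.75 = 0, giving x = 0.158 V (positive root), so V_GS = 1.46 V.
I_D = (V_DD − V_GS)/R = (3.05 − 1.46) / 39.9 = 0.0399 mA.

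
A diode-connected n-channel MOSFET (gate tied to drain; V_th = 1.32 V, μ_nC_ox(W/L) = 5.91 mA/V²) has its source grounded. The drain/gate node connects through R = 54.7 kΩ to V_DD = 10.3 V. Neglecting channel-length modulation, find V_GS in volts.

V_GS = 1.55 V

With gate tied to drain, V_GS = V_DS ≥ V_GS − V_th, so the device is in saturation.
KCL at the drain: ½ k_n (V_GS − V_th)² = (V_DD − V_GS)/R.
Let x = V_GS − 1.32. Then 162 x² + x − 8.98 = 0, giving x = 0.233 V (positive root), so V_GS = 1.55 V.
I_D = (V_DD − V_GS)/R = (10.3 − 1.55) / 54.7 = 0.16 mA.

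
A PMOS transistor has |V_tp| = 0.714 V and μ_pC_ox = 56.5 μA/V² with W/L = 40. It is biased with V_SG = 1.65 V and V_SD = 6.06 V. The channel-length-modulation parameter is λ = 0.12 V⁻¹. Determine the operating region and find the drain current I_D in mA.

k_p = μ_pC_ox · (W/L) = 2.26 mA/V².
V_ov = V_SG − |V_tp| = 1.65 − 0.714 = 0.936 V.
Since V_SD = 6.06 V ≥ V_ov = 0.936 V, the device is in saturation.
I_D = ½ k_p V_ov² (1 + λ V_SD) = 0.5 × 2.26 × 0.936² × (1 + 0.12 × 6.06) = 1.71 mA.

Saturation; I_D = 1.71 mA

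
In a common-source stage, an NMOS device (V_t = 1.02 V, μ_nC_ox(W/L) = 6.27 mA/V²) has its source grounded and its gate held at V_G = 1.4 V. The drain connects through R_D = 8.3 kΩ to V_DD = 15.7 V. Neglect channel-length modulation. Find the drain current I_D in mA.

V_GS = V_G = 1.4 V, so V_ov = 1.4 − 1.02 = 0.38 V.
Assume saturation: I_D = ½ k_n V_ov² = 0.5 × 6.27 × 0.38² = 0.453 mA, giving V_DS = V_DD − I_D R_D = 15.7 − 0.453 × 8.3 = 11.9 V.
V_DS = 11.9 V ≥ V_ov = 0.38 V, confirming saturation.

I_D = 0.453 mA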